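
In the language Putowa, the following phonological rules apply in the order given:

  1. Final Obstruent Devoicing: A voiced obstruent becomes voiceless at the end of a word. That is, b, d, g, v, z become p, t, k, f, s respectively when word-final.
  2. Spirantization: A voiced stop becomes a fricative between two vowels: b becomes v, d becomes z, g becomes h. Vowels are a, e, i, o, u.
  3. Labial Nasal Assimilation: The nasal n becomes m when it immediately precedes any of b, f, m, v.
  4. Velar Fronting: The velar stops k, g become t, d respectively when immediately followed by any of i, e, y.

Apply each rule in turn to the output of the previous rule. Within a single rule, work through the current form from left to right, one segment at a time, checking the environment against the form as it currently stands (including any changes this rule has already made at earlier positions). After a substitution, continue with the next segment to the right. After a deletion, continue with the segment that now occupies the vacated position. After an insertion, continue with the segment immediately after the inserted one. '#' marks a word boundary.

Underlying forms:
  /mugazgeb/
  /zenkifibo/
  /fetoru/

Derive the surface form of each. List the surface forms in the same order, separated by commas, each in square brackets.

[muhazdep], [zentifivo], [fetoru]

/mugazgeb/:
  1 Final Obstruent Devoicing: [mugazgeb] → [mugazgep]
  2 Spirantization: [mugazgep] → [muhazgep]
  3 Labial Nasal Assimilation: no change — [muhazgep]
  4 Velar Fronting: [muhazgep] → [muhazdep]
/zenkifibo/:
  1 Final Obstruent Devoicing: no change — [zenkifibo]
  2 Spirantization: [zenkifibo] → [zenkifivo]
  3 Labial Nasal Assimilation: no change — [zenkifivo]
  4 Velar Fronting: [zenkifivo] → [zentifivo]
/fetoru/:
  1 Final Obstruent Devoicing: no change — [fetoru]
  2 Spirantization: no change — [fetoru]
  3 Labial Nasal Assimilation: no change — [fetoru]
  4 Velar Fronting: no change — [fetoru]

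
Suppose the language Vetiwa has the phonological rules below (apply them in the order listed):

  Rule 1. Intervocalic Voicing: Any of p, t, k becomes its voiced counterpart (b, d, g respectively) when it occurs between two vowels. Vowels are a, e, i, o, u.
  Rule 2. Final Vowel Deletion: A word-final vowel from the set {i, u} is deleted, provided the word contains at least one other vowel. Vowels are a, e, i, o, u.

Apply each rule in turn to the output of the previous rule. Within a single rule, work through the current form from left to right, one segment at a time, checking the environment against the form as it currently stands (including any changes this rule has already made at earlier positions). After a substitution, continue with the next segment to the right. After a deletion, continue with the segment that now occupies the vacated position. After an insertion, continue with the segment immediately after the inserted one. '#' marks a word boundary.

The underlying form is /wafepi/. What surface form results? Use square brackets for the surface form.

[wafeb]

Rule 1 Intervocalic Voicing: [wafepi] → [wafebi]
Rule 2 Final Vowel Deletion: [wafebi] → [wafeb]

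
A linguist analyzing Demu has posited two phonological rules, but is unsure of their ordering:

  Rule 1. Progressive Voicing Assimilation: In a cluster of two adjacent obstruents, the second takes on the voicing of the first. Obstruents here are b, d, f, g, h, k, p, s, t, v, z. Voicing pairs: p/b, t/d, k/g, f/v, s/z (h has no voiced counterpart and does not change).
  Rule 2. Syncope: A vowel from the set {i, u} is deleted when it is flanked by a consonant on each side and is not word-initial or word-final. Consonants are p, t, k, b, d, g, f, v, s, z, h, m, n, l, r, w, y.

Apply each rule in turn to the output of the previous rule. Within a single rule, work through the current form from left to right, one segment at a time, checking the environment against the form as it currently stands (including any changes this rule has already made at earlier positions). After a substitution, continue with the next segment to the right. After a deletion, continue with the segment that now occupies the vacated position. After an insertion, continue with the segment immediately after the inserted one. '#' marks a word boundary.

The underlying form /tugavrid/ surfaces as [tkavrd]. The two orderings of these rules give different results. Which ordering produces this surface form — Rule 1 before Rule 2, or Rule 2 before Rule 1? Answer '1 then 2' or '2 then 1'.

Order 1 then 2:
  1 Progressive Voicing Assimilation: no change — [tugavrid]
  2 Syncope: [tugavrid] → [tgavrd]
  result: [tgavrd]
Order 2 then 1:
  2 Syncope: [tugavrid] → [tgavrd]
  1 Progressive Voicing Assimilation: [tgavrd] → [tkavrd]
  result: [tkavrd]

2 then 1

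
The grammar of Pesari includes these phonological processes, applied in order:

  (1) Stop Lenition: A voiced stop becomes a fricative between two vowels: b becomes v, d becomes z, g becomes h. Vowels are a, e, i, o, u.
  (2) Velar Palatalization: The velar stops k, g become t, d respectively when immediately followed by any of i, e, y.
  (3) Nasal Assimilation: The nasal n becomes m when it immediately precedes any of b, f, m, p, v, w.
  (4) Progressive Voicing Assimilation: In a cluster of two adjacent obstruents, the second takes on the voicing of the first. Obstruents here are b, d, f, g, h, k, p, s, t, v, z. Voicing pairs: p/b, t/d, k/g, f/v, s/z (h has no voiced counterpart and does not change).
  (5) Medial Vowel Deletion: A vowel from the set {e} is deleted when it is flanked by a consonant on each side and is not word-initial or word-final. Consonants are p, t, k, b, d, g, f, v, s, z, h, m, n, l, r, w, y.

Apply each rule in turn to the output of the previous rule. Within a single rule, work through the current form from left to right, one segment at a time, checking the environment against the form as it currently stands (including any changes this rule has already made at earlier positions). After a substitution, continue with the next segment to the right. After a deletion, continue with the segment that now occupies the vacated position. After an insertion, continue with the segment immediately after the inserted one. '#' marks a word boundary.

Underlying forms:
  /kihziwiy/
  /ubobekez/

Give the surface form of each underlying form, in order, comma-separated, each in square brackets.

/kihziwiy/:
  (1) Stop Lenition: no change — [kihziwiy]
  (2) Velar Palatalization: [kihziwiy] → [tihziwiy]
  (3) Nasal Assimilation: no change — [tihziwiy]
  (4) Progressive Voicing Assimilation: [tihziwiy] → [tihsiwiy]
  (5) Medial Vowel Deletion: no change — [tihsiwiy]
/ubobekez/:
  (1) Stop Lenition: [ubobekez] → [uvovekez]
  (2) Velar Palatalization: [uvovekez] → [uvovetez]
  (3) Nasal Assimilation: no change — [uvovetez]
  (4) Progressive Voicing Assimilation: no change — [uvovetez]
  (5) Medial Vowel Deletion: [uvovetez] → [uvovtz]

[tihsiwiy], [uvovtz]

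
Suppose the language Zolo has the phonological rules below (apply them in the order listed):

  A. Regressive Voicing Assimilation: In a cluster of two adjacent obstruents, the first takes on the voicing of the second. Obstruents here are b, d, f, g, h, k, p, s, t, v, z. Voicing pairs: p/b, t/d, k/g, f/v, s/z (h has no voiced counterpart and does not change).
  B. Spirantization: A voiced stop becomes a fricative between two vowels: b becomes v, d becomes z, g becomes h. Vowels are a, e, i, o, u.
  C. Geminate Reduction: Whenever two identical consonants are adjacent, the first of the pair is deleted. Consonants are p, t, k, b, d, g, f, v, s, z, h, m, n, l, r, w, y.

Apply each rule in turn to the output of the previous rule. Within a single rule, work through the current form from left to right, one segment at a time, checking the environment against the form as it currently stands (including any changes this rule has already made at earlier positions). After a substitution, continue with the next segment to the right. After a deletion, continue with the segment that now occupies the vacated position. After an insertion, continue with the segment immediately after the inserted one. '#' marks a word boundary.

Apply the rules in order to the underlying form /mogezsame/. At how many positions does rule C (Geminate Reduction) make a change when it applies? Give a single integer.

1

A Regressive Voicing Assimilation: [mogezsame] → [mogessame]
B Spirantization: [mogessame] → [mohessame]
C Geminate Reduction: [mohessame] → [mohesame]
Rule C changed 1 position(s).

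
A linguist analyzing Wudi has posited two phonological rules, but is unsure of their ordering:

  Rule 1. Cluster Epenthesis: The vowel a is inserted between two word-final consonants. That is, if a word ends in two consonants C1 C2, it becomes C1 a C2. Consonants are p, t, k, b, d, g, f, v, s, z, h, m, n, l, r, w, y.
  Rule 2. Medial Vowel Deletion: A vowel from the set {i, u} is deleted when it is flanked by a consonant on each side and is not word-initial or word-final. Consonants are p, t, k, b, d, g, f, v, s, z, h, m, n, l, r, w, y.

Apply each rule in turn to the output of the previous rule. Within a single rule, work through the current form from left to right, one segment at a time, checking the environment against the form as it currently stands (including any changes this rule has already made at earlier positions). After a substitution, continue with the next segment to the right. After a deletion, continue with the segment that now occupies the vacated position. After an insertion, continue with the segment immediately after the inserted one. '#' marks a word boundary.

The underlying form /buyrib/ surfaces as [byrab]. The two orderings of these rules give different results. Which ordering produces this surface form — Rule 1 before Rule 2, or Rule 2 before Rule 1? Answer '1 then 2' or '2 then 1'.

2 then 1

Order 1 then 2:
  1 Cluster Epenthesis: no change — [buyrib]
  2 Medial Vowel Deletion: [buyrib] → [byrb]
  result: [byrb]
Order 2 then 1:
  2 Medial Vowel Deletion: [buyrib] → [byrb]
  1 Cluster Epenthesis: [byrb] → [byrab]
  result: [byrab]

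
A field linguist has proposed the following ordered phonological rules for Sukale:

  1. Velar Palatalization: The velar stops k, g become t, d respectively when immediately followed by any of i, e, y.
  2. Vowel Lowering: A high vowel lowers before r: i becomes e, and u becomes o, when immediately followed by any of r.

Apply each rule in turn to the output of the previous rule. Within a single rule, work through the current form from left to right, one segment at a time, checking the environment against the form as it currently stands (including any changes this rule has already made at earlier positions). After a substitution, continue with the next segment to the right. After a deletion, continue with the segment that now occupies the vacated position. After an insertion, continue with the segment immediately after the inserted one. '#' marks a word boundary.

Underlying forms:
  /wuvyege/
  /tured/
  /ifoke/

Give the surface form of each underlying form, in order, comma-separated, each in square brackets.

[wuvyede], [tored], [ifote]

/wuvyege/:
  1 Velar Palatalization: [wuvyege] → [wuvyede]
  2 Vowel Lowering: no change — [wuvyede]
/tured/:
  1 Velar Palatalization: no change — [tured]
  2 Vowel Lowering: [tured] → [tored]
/ifoke/:
  1 Velar Palatalization: [ifoke] → [ifote]
  2 Vowel Lowering: no change — [ifote]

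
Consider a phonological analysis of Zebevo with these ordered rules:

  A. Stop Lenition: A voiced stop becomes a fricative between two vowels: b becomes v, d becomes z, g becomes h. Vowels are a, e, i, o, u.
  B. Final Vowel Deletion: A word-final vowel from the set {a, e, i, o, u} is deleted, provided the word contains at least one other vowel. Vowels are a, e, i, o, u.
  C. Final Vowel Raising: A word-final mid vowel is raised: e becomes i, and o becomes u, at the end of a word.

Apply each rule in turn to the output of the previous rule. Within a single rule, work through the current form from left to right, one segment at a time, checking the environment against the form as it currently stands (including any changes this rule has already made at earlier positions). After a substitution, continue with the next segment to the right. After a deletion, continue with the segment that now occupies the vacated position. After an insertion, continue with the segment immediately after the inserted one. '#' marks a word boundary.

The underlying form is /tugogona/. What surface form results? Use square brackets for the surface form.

A Stop Lenition: [tugogona] → [tuhohona]
B Final Vowel Deletion: [tuhohona] → [tuhohon]
C Final Vowel Raising: no change — [tuhohon]

[tuhohon]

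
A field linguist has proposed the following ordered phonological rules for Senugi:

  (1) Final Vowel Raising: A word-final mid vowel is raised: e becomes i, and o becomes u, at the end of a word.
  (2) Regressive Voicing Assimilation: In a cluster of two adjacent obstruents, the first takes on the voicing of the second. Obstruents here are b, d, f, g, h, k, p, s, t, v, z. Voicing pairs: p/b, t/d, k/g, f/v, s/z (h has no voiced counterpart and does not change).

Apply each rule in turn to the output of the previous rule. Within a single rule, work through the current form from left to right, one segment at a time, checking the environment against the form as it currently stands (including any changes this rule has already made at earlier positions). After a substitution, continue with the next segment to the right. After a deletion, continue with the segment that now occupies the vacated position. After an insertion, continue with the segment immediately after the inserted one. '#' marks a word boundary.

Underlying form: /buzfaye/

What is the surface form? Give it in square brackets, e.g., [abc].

[busfayi]

(1) Final Vowel Raising: [buzfaye] → [buzfayi]
(2) Regressive Voicing Assimilation: [buzfayi] → [busfayi]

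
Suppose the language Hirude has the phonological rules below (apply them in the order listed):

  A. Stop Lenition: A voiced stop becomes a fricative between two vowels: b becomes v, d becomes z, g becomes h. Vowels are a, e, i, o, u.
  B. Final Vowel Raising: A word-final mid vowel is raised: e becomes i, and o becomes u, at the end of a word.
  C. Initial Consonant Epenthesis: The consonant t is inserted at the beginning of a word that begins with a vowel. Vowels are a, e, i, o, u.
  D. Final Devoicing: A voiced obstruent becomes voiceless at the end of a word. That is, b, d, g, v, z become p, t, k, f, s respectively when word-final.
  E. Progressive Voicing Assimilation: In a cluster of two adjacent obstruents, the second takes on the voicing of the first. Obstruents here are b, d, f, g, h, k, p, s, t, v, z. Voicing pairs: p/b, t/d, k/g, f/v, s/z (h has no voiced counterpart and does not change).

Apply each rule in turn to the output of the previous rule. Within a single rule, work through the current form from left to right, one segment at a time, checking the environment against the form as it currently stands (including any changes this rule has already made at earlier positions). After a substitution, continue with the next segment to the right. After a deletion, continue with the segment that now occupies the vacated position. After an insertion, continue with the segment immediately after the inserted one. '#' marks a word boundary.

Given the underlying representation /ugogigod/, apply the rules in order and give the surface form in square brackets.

A Stop Lenition: [ugogigod] → [uhohihod]
B Final Vowel Raising: no change — [uhohihod]
C Initial Consonant Epenthesis: [uhohihod] → [tuhohihod]
D Final Devoicing: [tuhohihod] → [tuhohihot]
E Progressive Voicing Assimilation: no change — [tuhohihot]

[tuhohihot]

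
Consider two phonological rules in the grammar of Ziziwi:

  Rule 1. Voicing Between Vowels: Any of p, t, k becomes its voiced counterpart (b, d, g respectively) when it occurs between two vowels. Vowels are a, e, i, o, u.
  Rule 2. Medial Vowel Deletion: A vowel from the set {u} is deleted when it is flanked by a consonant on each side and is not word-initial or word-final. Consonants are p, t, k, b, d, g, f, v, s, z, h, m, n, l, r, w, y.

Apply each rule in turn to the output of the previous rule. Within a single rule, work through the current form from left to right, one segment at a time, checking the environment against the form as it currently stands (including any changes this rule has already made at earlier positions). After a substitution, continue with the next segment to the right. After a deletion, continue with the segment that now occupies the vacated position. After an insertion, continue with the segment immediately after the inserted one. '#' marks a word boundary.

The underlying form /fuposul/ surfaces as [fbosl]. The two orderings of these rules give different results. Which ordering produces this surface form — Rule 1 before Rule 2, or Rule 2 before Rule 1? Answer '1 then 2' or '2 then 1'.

1 then 2

Order 1 then 2:
  1 Voicing Between Vowels: [fuposul] → [fubosul]
  2 Medial Vowel Deletion: [fubosul] → [fbosl]
  result: [fbosl]
Order 2 then 1:
  2 Medial Vowel Deletion: [fuposul] → [fposl]
  1 Voicing Between Vowels: no change — [fposl]
  result: [fposl]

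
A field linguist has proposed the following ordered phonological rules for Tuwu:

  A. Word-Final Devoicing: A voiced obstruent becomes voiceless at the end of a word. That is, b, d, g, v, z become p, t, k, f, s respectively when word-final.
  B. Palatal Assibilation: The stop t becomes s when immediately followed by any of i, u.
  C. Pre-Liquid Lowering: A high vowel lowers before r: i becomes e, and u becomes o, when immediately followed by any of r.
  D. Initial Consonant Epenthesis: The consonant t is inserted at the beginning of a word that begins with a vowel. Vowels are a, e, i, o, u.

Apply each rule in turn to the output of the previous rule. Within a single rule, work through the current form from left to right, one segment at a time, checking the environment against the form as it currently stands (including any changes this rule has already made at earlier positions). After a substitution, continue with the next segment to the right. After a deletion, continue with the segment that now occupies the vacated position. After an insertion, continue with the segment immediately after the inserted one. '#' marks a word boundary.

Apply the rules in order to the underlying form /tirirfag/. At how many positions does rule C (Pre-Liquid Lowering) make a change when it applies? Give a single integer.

A Word-Final Devoicing: [tirirfag] → [tirirfak]
B Palatal Assibilation: [tirirfak] → [sirirfak]
C Pre-Liquid Lowering: [sirirfak] → [sererfak]
D Initial Consonant Epenthesis: no change — [sererfak]
Rule C changed 2 position(s).

2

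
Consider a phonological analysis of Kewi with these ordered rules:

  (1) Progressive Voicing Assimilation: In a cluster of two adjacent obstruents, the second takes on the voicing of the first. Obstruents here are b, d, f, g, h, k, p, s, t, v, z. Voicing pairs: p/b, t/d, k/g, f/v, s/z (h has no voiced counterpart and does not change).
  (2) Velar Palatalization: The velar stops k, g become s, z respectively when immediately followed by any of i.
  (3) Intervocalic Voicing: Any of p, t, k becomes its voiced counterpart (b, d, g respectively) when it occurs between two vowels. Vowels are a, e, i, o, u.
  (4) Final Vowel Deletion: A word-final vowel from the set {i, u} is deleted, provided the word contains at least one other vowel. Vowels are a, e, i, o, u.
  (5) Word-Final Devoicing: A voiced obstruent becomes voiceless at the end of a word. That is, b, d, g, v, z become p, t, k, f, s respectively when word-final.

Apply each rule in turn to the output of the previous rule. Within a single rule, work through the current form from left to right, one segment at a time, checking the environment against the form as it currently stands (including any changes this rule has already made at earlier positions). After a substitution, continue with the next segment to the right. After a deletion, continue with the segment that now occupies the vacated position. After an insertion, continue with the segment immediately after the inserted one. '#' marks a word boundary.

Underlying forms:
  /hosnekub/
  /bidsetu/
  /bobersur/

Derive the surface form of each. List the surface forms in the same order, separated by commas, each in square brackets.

[hosnegup], [bidzet], [bobersur]

/hosnekub/:
  (1) Progressive Voicing Assimilation: no change — [hosnekub]
  (2) Velar Palatalization: no change — [hosnekub]
  (3) Intervocalic Voicing: [hosnekub] → [hosnegub]
  (4) Final Vowel Deletion: no change — [hosnegub]
  (5) Word-Final Devoicing: [hosnegub] → [hosnegup]
/bidsetu/:
  (1) Progressive Voicing Assimilation: [bidsetu] → [bidzetu]
  (2) Velar Palatalization: no change — [bidzetu]
  (3) Intervocalic Voicing: [bidzetu] → [bidzedu]
  (4) Final Vowel Deletion: [bidzedu] → [bidzed]
  (5) Word-Final Devoicing: [bidzed] → [bidzet]
/bobersur/:
  (1) Progressive Voicing Assimilation: no change — [bobersur]
  (2) Velar Palatalization: no change — [bobersur]
  (3) Intervocalic Voicing: no change — [bobersur]
  (4) Final Vowel Deletion: no change — [bobersur]
  (5) Word-Final Devoicing: no change — [bobersur]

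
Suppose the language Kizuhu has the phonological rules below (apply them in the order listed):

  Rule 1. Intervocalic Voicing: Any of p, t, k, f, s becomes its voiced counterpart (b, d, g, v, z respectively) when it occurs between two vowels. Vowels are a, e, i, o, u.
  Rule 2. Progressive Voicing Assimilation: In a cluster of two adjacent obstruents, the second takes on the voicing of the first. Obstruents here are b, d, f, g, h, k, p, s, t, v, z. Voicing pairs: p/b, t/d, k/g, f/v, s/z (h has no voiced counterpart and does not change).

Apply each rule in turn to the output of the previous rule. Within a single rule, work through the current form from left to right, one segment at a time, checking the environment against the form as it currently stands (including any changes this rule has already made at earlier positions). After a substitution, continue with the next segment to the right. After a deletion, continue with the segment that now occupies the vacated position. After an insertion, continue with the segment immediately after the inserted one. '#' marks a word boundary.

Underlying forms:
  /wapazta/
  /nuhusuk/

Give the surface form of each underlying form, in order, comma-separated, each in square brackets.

[wabazda], [nuhuzuk]

/wapazta/:
  Rule 1 Intervocalic Voicing: [wapazta] → [wabazta]
  Rule 2 Progressive Voicing Assimilation: [wabazta] → [wabazda]
/nuhusuk/:
  Rule 1 Intervocalic Voicing: [nuhusuk] → [nuhuzuk]
  Rule 2 Progressive Voicing Assimilation: no change — [nuhuzuk]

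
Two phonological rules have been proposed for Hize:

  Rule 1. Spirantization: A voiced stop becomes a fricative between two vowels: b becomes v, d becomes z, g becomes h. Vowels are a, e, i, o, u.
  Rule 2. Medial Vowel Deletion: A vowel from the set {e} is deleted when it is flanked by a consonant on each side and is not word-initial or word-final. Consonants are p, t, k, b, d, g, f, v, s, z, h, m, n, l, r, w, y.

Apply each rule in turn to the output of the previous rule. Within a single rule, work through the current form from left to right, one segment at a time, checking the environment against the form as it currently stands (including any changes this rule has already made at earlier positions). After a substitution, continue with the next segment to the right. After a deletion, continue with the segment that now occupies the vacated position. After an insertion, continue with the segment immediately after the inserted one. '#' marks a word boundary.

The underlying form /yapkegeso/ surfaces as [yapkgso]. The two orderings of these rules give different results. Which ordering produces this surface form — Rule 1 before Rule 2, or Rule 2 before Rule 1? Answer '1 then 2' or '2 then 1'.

2 then 1

Order 1 then 2:
  1 Spirantization: [yapkegeso] → [yapkeheso]
  2 Medial Vowel Deletion: [yapkeheso] → [yapkhso]
  result: [yapkhso]
Order 2 then 1:
  2 Medial Vowel Deletion: [yapkegeso] → [yapkgso]
  1 Spirantization: no change — [yapkgso]
  result: [yapkgso]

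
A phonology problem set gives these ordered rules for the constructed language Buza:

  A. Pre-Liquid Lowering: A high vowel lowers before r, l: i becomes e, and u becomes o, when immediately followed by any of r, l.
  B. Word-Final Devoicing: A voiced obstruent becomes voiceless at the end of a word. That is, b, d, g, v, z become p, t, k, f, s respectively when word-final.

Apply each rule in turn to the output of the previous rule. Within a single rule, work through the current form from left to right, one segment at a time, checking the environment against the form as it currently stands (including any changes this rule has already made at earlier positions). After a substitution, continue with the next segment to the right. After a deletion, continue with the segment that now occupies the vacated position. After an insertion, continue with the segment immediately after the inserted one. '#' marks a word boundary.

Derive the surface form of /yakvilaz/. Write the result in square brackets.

A Pre-Liquid Lowering: [yakvilaz] → [yakvelaz]
B Word-Final Devoicing: [yakvelaz] → [yakvelas]

[yakvelas]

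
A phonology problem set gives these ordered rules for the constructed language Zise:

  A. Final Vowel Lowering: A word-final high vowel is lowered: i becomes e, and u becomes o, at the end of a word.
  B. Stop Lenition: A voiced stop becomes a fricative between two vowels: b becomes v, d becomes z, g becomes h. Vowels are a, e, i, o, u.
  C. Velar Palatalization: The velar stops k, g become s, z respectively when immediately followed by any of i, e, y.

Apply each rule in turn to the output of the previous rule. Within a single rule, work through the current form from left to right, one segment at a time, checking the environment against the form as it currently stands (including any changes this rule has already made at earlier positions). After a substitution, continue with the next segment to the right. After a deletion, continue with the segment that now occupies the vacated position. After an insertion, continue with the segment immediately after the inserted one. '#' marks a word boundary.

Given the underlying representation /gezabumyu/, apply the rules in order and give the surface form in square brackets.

A Final Vowel Lowering: [gezabumyu] → [gezabumyo]
B Stop Lenition: [gezabumyo] → [gezavumyo]
C Velar Palatalization: [gezavumyo] → [zezavumyo]

[zezavumyo]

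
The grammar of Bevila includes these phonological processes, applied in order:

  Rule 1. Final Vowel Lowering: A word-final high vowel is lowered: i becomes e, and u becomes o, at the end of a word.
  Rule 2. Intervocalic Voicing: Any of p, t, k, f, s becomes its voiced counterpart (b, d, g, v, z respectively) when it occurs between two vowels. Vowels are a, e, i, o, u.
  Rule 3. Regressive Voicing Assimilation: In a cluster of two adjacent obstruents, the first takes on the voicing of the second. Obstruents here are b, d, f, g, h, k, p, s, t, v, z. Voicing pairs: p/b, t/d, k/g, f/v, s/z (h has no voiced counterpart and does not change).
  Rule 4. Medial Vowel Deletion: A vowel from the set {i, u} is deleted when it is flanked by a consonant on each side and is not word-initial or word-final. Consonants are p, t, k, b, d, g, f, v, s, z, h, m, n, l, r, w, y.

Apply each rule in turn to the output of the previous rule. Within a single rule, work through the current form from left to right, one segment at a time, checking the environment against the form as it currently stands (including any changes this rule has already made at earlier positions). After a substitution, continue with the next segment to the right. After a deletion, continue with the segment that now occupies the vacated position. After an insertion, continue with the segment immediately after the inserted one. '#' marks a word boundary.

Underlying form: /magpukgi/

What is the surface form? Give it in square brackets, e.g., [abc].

[makpgge]

Rule 1 Final Vowel Lowering: [magpukgi] → [magpukge]
Rule 2 Intervocalic Voicing: no change — [magpukge]
Rule 3 Regressive Voicing Assimilation: [magpukge] → [makpugge]
Rule 4 Medial Vowel Deletion: [makpugge] → [makpgge]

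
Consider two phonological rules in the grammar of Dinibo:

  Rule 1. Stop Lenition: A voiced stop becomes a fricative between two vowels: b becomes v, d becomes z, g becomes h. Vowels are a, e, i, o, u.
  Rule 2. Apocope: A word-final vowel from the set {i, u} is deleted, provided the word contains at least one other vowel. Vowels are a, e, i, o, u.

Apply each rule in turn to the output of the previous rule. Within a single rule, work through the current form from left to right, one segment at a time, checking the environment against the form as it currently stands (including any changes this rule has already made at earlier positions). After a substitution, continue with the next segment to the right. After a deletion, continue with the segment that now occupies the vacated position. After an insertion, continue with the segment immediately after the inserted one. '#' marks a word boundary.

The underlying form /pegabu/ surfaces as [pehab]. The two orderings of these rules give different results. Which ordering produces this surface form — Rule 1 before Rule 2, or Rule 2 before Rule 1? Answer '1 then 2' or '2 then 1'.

2 then 1

Order 1 then 2:
  1 Stop Lenition: [pegabu] → [pehavu]
  2 Apocope: [pehavu] → [pehav]
  result: [pehav]
Order 2 then 1:
  2 Apocope: [pegabu] → [pegab]
  1 Stop Lenition: [pegab] → [pehab]
  result: [pehab]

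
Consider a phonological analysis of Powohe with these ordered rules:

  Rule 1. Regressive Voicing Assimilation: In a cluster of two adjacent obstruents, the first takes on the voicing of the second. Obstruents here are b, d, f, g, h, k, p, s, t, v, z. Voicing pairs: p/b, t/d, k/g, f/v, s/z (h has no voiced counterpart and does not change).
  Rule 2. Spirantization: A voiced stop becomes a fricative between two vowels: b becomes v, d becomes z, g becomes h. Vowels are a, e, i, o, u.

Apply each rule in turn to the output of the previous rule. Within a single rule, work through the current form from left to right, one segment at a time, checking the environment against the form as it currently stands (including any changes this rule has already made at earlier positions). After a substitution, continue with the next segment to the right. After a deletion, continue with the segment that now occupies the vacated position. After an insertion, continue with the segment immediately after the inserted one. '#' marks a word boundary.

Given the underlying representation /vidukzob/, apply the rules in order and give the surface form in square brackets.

Rule 1 Regressive Voicing Assimilation: [vidukzob] → [vidugzob]
Rule 2 Spirantization: [vidugzob] → [vizugzob]

[vizugzob]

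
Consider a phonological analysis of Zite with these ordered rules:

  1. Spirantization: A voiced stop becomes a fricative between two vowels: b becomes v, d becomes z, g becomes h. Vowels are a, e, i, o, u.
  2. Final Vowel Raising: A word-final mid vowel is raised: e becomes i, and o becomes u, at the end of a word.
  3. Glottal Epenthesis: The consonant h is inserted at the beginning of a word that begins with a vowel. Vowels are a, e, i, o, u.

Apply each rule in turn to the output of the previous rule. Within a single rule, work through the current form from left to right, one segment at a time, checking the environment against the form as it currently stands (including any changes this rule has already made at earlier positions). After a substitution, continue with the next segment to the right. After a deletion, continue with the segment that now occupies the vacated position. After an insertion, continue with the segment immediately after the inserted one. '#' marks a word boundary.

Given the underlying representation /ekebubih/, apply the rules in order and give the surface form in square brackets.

[hekevuvih]

1 Spirantization: [ekebubih] → [ekevuvih]
2 Final Vowel Raising: no change — [ekevuvih]
3 Glottal Epenthesis: [ekevuvih] → [hekevuvih]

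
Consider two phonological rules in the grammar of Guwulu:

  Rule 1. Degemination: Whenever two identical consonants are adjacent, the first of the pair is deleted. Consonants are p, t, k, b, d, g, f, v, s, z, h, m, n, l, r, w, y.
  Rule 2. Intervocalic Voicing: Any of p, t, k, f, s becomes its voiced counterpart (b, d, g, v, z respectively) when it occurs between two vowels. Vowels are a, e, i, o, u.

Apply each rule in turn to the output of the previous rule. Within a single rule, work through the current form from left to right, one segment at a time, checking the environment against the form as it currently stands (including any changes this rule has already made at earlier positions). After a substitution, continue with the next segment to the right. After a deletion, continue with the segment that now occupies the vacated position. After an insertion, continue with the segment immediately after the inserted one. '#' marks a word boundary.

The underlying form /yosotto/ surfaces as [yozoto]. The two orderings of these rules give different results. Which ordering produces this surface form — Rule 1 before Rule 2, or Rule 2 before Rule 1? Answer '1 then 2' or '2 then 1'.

Order 1 then 2:
  1 Degemination: [yosotto] → [yosoto]
  2 Intervocalic Voicing: [yosoto] → [yozodo]
  result: [yozodo]
Order 2 then 1:
  2 Intervocalic Voicing: [yosotto] → [yozotto]
  1 Degemination: [yozotto] → [yozoto]
  result: [yozoto]

2 then 1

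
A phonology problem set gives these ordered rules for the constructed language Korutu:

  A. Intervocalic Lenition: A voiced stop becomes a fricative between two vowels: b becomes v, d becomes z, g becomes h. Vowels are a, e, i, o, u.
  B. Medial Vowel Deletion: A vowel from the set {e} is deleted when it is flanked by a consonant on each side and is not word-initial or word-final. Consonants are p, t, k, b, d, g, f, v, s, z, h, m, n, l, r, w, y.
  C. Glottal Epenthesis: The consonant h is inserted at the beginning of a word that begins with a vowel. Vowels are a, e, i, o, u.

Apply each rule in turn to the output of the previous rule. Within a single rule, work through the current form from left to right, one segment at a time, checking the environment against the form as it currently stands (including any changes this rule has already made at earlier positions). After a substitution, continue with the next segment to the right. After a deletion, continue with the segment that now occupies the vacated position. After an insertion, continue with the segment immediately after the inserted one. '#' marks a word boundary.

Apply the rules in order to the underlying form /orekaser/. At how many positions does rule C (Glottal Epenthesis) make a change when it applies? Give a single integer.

1

A Intervocalic Lenition: no change — [orekaser]
B Medial Vowel Deletion: [orekaser] → [orkasr]
C Glottal Epenthesis: [orkasr] → [horkasr]
Rule C changed 1 position(s).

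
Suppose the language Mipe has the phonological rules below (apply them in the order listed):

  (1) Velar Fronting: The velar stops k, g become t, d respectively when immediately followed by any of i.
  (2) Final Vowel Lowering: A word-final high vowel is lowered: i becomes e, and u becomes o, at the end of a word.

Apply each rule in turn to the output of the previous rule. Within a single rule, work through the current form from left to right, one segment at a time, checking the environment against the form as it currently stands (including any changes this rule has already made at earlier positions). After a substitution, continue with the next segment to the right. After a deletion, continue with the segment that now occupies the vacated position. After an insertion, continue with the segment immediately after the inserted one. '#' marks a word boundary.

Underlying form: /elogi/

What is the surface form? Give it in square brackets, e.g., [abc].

(1) Velar Fronting: [elogi] → [elodi]
(2) Final Vowel Lowering: [elodi] → [elode]

[elode]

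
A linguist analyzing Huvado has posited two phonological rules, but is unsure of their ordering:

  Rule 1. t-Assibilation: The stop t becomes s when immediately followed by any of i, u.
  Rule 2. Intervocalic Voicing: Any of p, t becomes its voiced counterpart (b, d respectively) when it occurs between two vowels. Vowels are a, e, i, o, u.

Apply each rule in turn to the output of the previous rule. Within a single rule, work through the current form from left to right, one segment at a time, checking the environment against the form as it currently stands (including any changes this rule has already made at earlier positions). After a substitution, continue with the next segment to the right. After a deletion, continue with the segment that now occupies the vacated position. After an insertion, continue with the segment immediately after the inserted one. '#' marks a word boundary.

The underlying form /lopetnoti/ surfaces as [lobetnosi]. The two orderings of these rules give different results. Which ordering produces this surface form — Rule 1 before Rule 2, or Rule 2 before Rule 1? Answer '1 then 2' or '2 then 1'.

1 then 2

Order 1 then 2:
  1 t-Assibilation: [lopetnoti] → [lopetnosi]
  2 Intervocalic Voicing: [lopetnosi] → [lobetnosi]
  result: [lobetnosi]
Order 2 then 1:
  2 Intervocalic Voicing: [lopetnoti] → [lobetnodi]
  1 t-Assibilation: no change — [lobetnodi]
  result: [lobetnodi]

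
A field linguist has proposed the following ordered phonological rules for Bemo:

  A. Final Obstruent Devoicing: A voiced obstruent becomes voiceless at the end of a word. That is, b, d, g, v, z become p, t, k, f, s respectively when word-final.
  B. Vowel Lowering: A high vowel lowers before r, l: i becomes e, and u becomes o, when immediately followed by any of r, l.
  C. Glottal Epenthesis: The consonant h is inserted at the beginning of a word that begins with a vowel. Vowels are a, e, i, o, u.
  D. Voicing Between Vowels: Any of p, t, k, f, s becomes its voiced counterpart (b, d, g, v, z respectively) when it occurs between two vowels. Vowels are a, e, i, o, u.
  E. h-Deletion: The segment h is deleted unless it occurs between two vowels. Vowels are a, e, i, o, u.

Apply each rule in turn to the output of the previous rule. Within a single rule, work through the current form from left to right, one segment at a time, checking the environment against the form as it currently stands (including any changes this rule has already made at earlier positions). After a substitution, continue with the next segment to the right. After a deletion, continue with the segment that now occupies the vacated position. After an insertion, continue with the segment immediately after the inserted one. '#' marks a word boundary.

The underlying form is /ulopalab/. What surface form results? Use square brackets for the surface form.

[olobalap]

A Final Obstruent Devoicing: [ulopalab] → [ulopalap]
B Vowel Lowering: [ulopalap] → [olopalap]
C Glottal Epenthesis: [olopalap] → [holopalap]
D Voicing Between Vowels: [holopalap] → [holobalap]
E h-Deletion: [holobalap] → [olobalap]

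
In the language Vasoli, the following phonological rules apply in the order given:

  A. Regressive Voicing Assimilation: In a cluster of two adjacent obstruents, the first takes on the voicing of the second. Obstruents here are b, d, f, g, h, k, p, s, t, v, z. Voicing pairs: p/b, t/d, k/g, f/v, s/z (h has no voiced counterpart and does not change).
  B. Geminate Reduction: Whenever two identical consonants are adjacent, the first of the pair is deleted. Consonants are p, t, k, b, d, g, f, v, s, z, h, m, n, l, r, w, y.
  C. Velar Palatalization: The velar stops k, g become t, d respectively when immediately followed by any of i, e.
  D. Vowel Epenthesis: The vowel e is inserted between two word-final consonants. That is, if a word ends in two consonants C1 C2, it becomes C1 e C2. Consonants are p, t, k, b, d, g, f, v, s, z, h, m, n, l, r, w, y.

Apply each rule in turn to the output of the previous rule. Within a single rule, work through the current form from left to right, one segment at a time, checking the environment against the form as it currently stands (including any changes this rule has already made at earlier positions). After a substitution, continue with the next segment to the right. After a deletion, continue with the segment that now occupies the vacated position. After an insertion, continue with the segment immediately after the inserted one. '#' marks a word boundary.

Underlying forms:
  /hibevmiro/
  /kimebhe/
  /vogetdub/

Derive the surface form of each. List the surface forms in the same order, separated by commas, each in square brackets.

/hibevmiro/:
  A Regressive Voicing Assimilation: no change — [hibevmiro]
  B Geminate Reduction: no change — [hibevmiro]
  C Velar Palatalization: no change — [hibevmiro]
  D Vowel Epenthesis: no change — [hibevmiro]
/kimebhe/:
  A Regressive Voicing Assimilation: [kimebhe] → [kimephe]
  B Geminate Reduction: no change — [kimephe]
  C Velar Palatalization: [kimephe] → [timephe]
  D Vowel Epenthesis: no change — [timephe]
/vogetdub/:
  A Regressive Voicing Assimilation: [vogetdub] → [vogeddub]
  B Geminate Reduction: [vogeddub] → [vogedub]
  C Velar Palatalization: [vogedub] → [vodedub]
  D Vowel Epenthesis: no change — [vodedub]

[hibevmiro], [timephe], [vodedub]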